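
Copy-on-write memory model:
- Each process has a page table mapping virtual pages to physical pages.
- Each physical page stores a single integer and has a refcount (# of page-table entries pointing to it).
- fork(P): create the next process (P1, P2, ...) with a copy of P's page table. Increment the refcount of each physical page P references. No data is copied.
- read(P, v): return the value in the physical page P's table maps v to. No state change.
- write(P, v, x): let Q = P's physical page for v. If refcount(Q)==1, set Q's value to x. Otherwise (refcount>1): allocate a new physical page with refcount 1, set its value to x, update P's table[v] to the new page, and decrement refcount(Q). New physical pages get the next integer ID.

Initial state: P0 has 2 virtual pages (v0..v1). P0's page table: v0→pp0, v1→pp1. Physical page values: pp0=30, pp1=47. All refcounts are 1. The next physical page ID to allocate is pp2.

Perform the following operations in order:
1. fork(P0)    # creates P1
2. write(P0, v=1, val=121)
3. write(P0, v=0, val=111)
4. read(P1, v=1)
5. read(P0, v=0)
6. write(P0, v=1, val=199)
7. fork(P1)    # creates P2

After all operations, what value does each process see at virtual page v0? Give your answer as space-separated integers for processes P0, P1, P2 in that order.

Op 1: fork(P0) -> P1. 2 ppages; refcounts: pp0:2 pp1:2
Op 2: write(P0, v1, 121). refcount(pp1)=2>1 -> COPY to pp2. 3 ppages; refcounts: pp0:2 pp1:1 pp2:1
Op 3: write(P0, v0, 111). refcount(pp0)=2>1 -> COPY to pp3. 4 ppages; refcounts: pp0:1 pp1:1 pp2:1 pp3:1
Op 4: read(P1, v1) -> 47. No state change.
Op 5: read(P0, v0) -> 111. No state change.
Op 6: write(P0, v1, 199). refcount(pp2)=1 -> write in place. 4 ppages; refcounts: pp0:1 pp1:1 pp2:1 pp3:1
Op 7: fork(P1) -> P2. 4 ppages; refcounts: pp0:2 pp1:2 pp2:1 pp3:1
P0: v0 -> pp3 = 111
P1: v0 -> pp0 = 30
P2: v0 -> pp0 = 30

Answer: 111 30 30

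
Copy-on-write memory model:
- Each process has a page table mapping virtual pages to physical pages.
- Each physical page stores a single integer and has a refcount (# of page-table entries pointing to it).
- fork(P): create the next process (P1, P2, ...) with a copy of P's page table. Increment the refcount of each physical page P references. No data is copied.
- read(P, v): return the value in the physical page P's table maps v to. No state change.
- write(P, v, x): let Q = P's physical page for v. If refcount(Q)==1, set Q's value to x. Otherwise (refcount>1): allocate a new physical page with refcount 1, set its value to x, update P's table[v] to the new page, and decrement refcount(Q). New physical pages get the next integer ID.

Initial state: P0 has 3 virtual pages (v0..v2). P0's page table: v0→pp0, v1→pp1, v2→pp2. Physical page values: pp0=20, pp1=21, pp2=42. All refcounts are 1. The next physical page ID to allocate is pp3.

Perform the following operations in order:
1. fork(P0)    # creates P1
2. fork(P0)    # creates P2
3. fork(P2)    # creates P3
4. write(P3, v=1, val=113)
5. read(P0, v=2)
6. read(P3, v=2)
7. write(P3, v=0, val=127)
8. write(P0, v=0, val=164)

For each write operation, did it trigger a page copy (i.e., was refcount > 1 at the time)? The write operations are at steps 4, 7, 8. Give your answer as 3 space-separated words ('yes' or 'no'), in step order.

Op 1: fork(P0) -> P1. 3 ppages; refcounts: pp0:2 pp1:2 pp2:2
Op 2: fork(P0) -> P2. 3 ppages; refcounts: pp0:3 pp1:3 pp2:3
Op 3: fork(P2) -> P3. 3 ppages; refcounts: pp0:4 pp1:4 pp2:4
Op 4: write(P3, v1, 113). refcount(pp1)=4>1 -> COPY to pp3. 4 ppages; refcounts: pp0:4 pp1:3 pp2:4 pp3:1
Op 5: read(P0, v2) -> 42. No state change.
Op 6: read(P3, v2) -> 42. No state change.
Op 7: write(P3, v0, 127). refcount(pp0)=4>1 -> COPY to pp4. 5 ppages; refcounts: pp0:3 pp1:3 pp2:4 pp3:1 pp4:1
Op 8: write(P0, v0, 164). refcount(pp0)=3>1 -> COPY to pp5. 6 ppages; refcounts: pp0:2 pp1:3 pp2:4 pp3:1 pp4:1 pp5:1

yes yes yes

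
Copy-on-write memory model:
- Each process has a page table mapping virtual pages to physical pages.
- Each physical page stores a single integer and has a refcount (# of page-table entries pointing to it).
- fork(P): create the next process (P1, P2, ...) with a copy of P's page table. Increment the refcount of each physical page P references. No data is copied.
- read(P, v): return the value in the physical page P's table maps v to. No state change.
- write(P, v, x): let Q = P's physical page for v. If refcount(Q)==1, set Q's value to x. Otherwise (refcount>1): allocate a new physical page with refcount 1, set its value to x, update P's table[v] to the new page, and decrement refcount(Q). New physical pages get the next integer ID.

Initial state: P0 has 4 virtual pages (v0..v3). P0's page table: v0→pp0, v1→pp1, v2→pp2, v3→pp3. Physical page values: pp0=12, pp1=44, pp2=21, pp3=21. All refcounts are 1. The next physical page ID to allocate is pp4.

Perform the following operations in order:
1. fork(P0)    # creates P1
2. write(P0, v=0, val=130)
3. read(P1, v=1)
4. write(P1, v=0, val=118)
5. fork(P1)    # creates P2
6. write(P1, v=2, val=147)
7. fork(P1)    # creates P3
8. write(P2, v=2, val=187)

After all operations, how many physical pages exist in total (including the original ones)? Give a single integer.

Answer: 7

Derivation:
Op 1: fork(P0) -> P1. 4 ppages; refcounts: pp0:2 pp1:2 pp2:2 pp3:2
Op 2: write(P0, v0, 130). refcount(pp0)=2>1 -> COPY to pp4. 5 ppages; refcounts: pp0:1 pp1:2 pp2:2 pp3:2 pp4:1
Op 3: read(P1, v1) -> 44. No state change.
Op 4: write(P1, v0, 118). refcount(pp0)=1 -> write in place. 5 ppages; refcounts: pp0:1 pp1:2 pp2:2 pp3:2 pp4:1
Op 5: fork(P1) -> P2. 5 ppages; refcounts: pp0:2 pp1:3 pp2:3 pp3:3 pp4:1
Op 6: write(P1, v2, 147). refcount(pp2)=3>1 -> COPY to pp5. 6 ppages; refcounts: pp0:2 pp1:3 pp2:2 pp3:3 pp4:1 pp5:1
Op 7: fork(P1) -> P3. 6 ppages; refcounts: pp0:3 pp1:4 pp2:2 pp3:4 pp4:1 pp5:2
Op 8: write(P2, v2, 187). refcount(pp2)=2>1 -> COPY to pp6. 7 ppages; refcounts: pp0:3 pp1:4 pp2:1 pp3:4 pp4:1 pp5:2 pp6:1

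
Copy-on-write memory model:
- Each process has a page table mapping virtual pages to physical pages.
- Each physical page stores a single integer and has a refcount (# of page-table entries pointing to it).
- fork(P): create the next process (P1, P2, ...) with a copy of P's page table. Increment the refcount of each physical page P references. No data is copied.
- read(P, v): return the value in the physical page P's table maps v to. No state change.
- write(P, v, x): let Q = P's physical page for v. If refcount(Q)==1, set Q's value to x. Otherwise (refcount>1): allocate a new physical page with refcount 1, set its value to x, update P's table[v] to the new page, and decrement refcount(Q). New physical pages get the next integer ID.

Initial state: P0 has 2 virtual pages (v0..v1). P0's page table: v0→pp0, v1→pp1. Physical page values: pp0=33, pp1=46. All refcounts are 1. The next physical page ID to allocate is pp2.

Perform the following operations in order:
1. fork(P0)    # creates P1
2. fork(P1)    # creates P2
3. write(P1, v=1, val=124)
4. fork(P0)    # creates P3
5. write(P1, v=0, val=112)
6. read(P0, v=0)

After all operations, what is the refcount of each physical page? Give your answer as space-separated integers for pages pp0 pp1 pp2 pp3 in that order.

Op 1: fork(P0) -> P1. 2 ppages; refcounts: pp0:2 pp1:2
Op 2: fork(P1) -> P2. 2 ppages; refcounts: pp0:3 pp1:3
Op 3: write(P1, v1, 124). refcount(pp1)=3>1 -> COPY to pp2. 3 ppages; refcounts: pp0:3 pp1:2 pp2:1
Op 4: fork(P0) -> P3. 3 ppages; refcounts: pp0:4 pp1:3 pp2:1
Op 5: write(P1, v0, 112). refcount(pp0)=4>1 -> COPY to pp3. 4 ppages; refcounts: pp0:3 pp1:3 pp2:1 pp3:1
Op 6: read(P0, v0) -> 33. No state change.

Answer: 3 3 1 1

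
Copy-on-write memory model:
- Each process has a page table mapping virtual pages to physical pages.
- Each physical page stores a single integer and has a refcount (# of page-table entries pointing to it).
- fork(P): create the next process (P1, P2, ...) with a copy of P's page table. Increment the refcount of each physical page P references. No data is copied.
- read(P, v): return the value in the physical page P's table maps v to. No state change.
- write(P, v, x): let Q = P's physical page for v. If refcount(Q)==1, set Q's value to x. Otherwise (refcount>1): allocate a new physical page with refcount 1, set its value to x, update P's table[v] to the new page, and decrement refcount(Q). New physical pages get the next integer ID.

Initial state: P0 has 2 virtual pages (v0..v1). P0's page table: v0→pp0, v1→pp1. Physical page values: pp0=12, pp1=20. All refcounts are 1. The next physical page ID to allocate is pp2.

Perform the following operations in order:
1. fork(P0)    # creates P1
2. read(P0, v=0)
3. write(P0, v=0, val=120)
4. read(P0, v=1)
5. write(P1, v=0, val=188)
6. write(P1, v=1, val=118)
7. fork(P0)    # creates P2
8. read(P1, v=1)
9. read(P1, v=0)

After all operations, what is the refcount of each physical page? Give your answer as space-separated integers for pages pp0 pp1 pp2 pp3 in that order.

Op 1: fork(P0) -> P1. 2 ppages; refcounts: pp0:2 pp1:2
Op 2: read(P0, v0) -> 12. No state change.
Op 3: write(P0, v0, 120). refcount(pp0)=2>1 -> COPY to pp2. 3 ppages; refcounts: pp0:1 pp1:2 pp2:1
Op 4: read(P0, v1) -> 20. No state change.
Op 5: write(P1, v0, 188). refcount(pp0)=1 -> write in place. 3 ppages; refcounts: pp0:1 pp1:2 pp2:1
Op 6: write(P1, v1, 118). refcount(pp1)=2>1 -> COPY to pp3. 4 ppages; refcounts: pp0:1 pp1:1 pp2:1 pp3:1
Op 7: fork(P0) -> P2. 4 ppages; refcounts: pp0:1 pp1:2 pp2:2 pp3:1
Op 8: read(P1, v1) -> 118. No state change.
Op 9: read(P1, v0) -> 188. No state change.

Answer: 1 2 2 1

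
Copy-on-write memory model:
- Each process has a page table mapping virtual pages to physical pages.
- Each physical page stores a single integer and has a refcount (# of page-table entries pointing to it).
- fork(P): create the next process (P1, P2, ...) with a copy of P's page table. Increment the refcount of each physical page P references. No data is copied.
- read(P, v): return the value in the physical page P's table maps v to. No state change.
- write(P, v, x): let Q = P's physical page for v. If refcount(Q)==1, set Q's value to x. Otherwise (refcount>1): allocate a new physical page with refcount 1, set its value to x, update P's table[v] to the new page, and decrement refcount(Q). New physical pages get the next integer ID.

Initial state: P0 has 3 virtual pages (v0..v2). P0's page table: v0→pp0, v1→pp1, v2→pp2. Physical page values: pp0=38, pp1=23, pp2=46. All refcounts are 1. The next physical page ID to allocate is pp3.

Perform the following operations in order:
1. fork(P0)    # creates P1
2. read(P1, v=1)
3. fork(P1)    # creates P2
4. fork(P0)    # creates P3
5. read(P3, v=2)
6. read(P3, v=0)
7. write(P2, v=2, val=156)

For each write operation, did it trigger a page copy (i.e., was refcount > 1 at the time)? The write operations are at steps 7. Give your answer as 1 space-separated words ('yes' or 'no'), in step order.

Op 1: fork(P0) -> P1. 3 ppages; refcounts: pp0:2 pp1:2 pp2:2
Op 2: read(P1, v1) -> 23. No state change.
Op 3: fork(P1) -> P2. 3 ppages; refcounts: pp0:3 pp1:3 pp2:3
Op 4: fork(P0) -> P3. 3 ppages; refcounts: pp0:4 pp1:4 pp2:4
Op 5: read(P3, v2) -> 46. No state change.
Op 6: read(P3, v0) -> 38. No state change.
Op 7: write(P2, v2, 156). refcount(pp2)=4>1 -> COPY to pp3. 4 ppages; refcounts: pp0:4 pp1:4 pp2:3 pp3:1

yes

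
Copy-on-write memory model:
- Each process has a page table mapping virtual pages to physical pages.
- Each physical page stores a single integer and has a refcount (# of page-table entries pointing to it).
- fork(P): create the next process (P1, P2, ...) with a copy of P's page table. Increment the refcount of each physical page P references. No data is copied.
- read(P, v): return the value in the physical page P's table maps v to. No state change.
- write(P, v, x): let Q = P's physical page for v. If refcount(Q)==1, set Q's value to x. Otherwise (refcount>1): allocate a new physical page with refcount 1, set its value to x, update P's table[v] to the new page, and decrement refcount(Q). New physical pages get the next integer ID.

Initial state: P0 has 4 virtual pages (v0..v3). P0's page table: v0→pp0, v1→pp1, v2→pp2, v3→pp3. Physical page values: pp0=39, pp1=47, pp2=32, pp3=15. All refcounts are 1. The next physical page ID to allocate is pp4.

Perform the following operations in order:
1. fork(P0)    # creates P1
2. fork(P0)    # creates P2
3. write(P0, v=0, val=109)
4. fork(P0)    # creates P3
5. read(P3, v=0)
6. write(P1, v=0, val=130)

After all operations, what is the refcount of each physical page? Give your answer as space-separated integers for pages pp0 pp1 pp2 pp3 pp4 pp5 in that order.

Op 1: fork(P0) -> P1. 4 ppages; refcounts: pp0:2 pp1:2 pp2:2 pp3:2
Op 2: fork(P0) -> P2. 4 ppages; refcounts: pp0:3 pp1:3 pp2:3 pp3:3
Op 3: write(P0, v0, 109). refcount(pp0)=3>1 -> COPY to pp4. 5 ppages; refcounts: pp0:2 pp1:3 pp2:3 pp3:3 pp4:1
Op 4: fork(P0) -> P3. 5 ppages; refcounts: pp0:2 pp1:4 pp2:4 pp3:4 pp4:2
Op 5: read(P3, v0) -> 109. No state change.
Op 6: write(P1, v0, 130). refcount(pp0)=2>1 -> COPY to pp5. 6 ppages; refcounts: pp0:1 pp1:4 pp2:4 pp3:4 pp4:2 pp5:1

Answer: 1 4 4 4 2 1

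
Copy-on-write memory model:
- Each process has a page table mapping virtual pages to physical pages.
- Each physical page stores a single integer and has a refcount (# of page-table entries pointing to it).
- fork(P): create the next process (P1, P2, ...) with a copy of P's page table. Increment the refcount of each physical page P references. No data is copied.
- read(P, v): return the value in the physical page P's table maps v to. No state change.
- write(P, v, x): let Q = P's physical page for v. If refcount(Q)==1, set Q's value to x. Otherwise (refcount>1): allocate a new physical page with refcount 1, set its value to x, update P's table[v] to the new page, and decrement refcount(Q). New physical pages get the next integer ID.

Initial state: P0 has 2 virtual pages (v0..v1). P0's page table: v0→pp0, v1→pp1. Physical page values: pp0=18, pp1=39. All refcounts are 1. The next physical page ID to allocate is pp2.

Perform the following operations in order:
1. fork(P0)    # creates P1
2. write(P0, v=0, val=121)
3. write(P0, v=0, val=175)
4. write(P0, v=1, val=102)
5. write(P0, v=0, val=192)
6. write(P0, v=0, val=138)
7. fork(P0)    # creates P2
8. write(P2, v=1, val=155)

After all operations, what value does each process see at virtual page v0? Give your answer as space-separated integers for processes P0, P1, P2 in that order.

Op 1: fork(P0) -> P1. 2 ppages; refcounts: pp0:2 pp1:2
Op 2: write(P0, v0, 121). refcount(pp0)=2>1 -> COPY to pp2. 3 ppages; refcounts: pp0:1 pp1:2 pp2:1
Op 3: write(P0, v0, 175). refcount(pp2)=1 -> write in place. 3 ppages; refcounts: pp0:1 pp1:2 pp2:1
Op 4: write(P0, v1, 102). refcount(pp1)=2>1 -> COPY to pp3. 4 ppages; refcounts: pp0:1 pp1:1 pp2:1 pp3:1
Op 5: write(P0, v0, 192). refcount(pp2)=1 -> write in place. 4 ppages; refcounts: pp0:1 pp1:1 pp2:1 pp3:1
Op 6: write(P0, v0, 138). refcount(pp2)=1 -> write in place. 4 ppages; refcounts: pp0:1 pp1:1 pp2:1 pp3:1
Op 7: fork(P0) -> P2. 4 ppages; refcounts: pp0:1 pp1:1 pp2:2 pp3:2
Op 8: write(P2, v1, 155). refcount(pp3)=2>1 -> COPY to pp4. 5 ppages; refcounts: pp0:1 pp1:1 pp2:2 pp3:1 pp4:1
P0: v0 -> pp2 = 138
P1: v0 -> pp0 = 18
P2: v0 -> pp2 = 138

Answer: 138 18 138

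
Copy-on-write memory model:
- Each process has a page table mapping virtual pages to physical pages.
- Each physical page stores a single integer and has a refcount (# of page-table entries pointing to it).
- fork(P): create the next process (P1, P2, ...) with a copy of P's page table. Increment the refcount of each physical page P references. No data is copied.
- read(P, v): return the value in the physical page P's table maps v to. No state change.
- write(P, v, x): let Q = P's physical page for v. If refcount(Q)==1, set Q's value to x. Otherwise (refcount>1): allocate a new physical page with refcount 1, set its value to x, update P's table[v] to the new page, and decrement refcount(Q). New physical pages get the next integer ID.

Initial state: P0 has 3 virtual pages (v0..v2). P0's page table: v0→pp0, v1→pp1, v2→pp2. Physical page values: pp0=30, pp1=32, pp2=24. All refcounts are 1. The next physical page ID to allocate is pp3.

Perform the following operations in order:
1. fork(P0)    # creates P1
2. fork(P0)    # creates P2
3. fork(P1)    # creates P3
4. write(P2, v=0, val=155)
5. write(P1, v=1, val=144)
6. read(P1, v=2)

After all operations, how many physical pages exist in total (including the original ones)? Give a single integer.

Answer: 5

Derivation:
Op 1: fork(P0) -> P1. 3 ppages; refcounts: pp0:2 pp1:2 pp2:2
Op 2: fork(P0) -> P2. 3 ppages; refcounts: pp0:3 pp1:3 pp2:3
Op 3: fork(P1) -> P3. 3 ppages; refcounts: pp0:4 pp1:4 pp2:4
Op 4: write(P2, v0, 155). refcount(pp0)=4>1 -> COPY to pp3. 4 ppages; refcounts: pp0:3 pp1:4 pp2:4 pp3:1
Op 5: write(P1, v1, 144). refcount(pp1)=4>1 -> COPY to pp4. 5 ppages; refcounts: pp0:3 pp1:3 pp2:4 pp3:1 pp4:1
Op 6: read(P1, v2) -> 24. No state change.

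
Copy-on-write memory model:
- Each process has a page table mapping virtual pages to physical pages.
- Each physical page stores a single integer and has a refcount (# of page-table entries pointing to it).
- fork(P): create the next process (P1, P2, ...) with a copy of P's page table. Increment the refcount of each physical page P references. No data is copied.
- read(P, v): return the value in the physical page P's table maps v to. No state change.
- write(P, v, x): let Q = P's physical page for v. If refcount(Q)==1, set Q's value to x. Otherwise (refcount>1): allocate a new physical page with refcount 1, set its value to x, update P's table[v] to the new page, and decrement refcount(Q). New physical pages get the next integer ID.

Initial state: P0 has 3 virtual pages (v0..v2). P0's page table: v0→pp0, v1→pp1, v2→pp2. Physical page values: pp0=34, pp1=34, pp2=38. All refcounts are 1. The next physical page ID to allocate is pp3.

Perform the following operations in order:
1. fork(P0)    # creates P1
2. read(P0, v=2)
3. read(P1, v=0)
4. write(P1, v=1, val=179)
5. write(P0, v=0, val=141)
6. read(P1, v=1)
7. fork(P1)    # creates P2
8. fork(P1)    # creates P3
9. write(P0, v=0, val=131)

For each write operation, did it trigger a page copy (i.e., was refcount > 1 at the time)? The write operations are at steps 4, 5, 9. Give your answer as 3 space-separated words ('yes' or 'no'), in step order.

Op 1: fork(P0) -> P1. 3 ppages; refcounts: pp0:2 pp1:2 pp2:2
Op 2: read(P0, v2) -> 38. No state change.
Op 3: read(P1, v0) -> 34. No state change.
Op 4: write(P1, v1, 179). refcount(pp1)=2>1 -> COPY to pp3. 4 ppages; refcounts: pp0:2 pp1:1 pp2:2 pp3:1
Op 5: write(P0, v0, 141). refcount(pp0)=2>1 -> COPY to pp4. 5 ppages; refcounts: pp0:1 pp1:1 pp2:2 pp3:1 pp4:1
Op 6: read(P1, v1) -> 179. No state change.
Op 7: fork(P1) -> P2. 5 ppages; refcounts: pp0:2 pp1:1 pp2:3 pp3:2 pp4:1
Op 8: fork(P1) -> P3. 5 ppages; refcounts: pp0:3 pp1:1 pp2:4 pp3:3 pp4:1
Op 9: write(P0, v0, 131). refcount(pp4)=1 -> write in place. 5 ppages; refcounts: pp0:3 pp1:1 pp2:4 pp3:3 pp4:1

yes yes no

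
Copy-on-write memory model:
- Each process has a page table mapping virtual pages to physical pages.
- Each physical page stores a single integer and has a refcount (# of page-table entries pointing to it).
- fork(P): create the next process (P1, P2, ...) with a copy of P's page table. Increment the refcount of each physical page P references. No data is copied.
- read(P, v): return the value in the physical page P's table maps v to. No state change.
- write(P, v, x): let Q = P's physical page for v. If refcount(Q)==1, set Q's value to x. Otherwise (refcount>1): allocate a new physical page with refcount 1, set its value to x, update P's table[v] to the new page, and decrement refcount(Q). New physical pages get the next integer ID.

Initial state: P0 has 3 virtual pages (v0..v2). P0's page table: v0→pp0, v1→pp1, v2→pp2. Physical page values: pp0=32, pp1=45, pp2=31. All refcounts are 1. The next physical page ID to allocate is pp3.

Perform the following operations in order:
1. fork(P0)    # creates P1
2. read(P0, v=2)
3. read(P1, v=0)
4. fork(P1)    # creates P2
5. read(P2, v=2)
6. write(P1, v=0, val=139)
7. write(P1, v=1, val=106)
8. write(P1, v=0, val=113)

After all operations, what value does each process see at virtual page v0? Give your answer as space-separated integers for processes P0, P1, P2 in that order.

Answer: 32 113 32

Derivation:
Op 1: fork(P0) -> P1. 3 ppages; refcounts: pp0:2 pp1:2 pp2:2
Op 2: read(P0, v2) -> 31. No state change.
Op 3: read(P1, v0) -> 32. No state change.
Op 4: fork(P1) -> P2. 3 ppages; refcounts: pp0:3 pp1:3 pp2:3
Op 5: read(P2, v2) -> 31. No state change.
Op 6: write(P1, v0, 139). refcount(pp0)=3>1 -> COPY to pp3. 4 ppages; refcounts: pp0:2 pp1:3 pp2:3 pp3:1
Op 7: write(P1, v1, 106). refcount(pp1)=3>1 -> COPY to pp4. 5 ppages; refcounts: pp0:2 pp1:2 pp2:3 pp3:1 pp4:1
Op 8: write(P1, v0, 113). refcount(pp3)=1 -> write in place. 5 ppages; refcounts: pp0:2 pp1:2 pp2:3 pp3:1 pp4:1
P0: v0 -> pp0 = 32
P1: v0 -> pp3 = 113
P2: v0 -> pp0 = 32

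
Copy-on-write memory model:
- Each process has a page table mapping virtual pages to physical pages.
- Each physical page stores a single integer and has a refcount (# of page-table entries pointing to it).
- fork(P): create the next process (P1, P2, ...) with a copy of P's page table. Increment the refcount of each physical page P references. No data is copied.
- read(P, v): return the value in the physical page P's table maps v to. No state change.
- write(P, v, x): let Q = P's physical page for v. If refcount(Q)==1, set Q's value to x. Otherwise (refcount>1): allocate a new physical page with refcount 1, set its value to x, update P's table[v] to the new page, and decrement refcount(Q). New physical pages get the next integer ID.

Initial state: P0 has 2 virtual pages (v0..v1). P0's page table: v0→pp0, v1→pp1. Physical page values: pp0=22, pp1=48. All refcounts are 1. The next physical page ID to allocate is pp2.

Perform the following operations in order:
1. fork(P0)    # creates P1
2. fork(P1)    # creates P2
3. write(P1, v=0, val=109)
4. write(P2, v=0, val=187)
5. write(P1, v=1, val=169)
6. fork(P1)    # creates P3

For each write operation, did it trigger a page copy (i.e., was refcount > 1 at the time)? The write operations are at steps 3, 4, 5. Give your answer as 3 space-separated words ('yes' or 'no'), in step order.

Op 1: fork(P0) -> P1. 2 ppages; refcounts: pp0:2 pp1:2
Op 2: fork(P1) -> P2. 2 ppages; refcounts: pp0:3 pp1:3
Op 3: write(P1, v0, 109). refcount(pp0)=3>1 -> COPY to pp2. 3 ppages; refcounts: pp0:2 pp1:3 pp2:1
Op 4: write(P2, v0, 187). refcount(pp0)=2>1 -> COPY to pp3. 4 ppages; refcounts: pp0:1 pp1:3 pp2:1 pp3:1
Op 5: write(P1, v1, 169). refcount(pp1)=3>1 -> COPY to pp4. 5 ppages; refcounts: pp0:1 pp1:2 pp2:1 pp3:1 pp4:1
Op 6: fork(P1) -> P3. 5 ppages; refcounts: pp0:1 pp1:2 pp2:2 pp3:1 pp4:2

yes yes yes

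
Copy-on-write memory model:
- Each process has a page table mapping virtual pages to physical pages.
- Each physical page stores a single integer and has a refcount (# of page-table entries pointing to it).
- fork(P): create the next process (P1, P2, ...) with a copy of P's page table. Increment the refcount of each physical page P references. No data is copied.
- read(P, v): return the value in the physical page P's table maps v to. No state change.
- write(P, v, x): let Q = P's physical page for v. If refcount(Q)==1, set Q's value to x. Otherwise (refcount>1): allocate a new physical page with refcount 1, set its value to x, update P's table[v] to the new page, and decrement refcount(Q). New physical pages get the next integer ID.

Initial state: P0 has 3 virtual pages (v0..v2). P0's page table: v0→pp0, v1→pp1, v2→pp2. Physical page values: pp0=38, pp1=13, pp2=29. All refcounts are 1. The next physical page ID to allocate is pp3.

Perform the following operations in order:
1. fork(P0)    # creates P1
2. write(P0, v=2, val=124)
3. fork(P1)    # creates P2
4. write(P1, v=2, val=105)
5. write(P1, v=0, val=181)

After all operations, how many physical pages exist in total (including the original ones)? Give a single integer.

Answer: 6

Derivation:
Op 1: fork(P0) -> P1. 3 ppages; refcounts: pp0:2 pp1:2 pp2:2
Op 2: write(P0, v2, 124). refcount(pp2)=2>1 -> COPY to pp3. 4 ppages; refcounts: pp0:2 pp1:2 pp2:1 pp3:1
Op 3: fork(P1) -> P2. 4 ppages; refcounts: pp0:3 pp1:3 pp2:2 pp3:1
Op 4: write(P1, v2, 105). refcount(pp2)=2>1 -> COPY to pp4. 5 ppages; refcounts: pp0:3 pp1:3 pp2:1 pp3:1 pp4:1
Op 5: write(P1, v0, 181). refcount(pp0)=3>1 -> COPY to pp5. 6 ppages; refcounts: pp0:2 pp1:3 pp2:1 pp3:1 pp4:1 pp5:1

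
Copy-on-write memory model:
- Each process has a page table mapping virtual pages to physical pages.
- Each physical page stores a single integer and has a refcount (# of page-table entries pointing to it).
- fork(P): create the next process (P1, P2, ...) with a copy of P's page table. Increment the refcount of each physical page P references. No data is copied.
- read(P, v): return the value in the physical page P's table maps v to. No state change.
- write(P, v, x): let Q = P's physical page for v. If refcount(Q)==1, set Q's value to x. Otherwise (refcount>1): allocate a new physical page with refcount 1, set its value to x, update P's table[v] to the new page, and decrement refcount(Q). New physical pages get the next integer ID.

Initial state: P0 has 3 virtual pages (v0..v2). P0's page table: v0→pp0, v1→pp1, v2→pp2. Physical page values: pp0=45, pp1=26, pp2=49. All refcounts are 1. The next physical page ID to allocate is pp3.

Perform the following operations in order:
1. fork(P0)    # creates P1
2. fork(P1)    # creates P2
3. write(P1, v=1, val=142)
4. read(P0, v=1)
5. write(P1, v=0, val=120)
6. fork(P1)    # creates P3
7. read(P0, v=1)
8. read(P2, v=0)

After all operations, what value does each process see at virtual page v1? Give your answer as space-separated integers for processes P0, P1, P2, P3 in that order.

Op 1: fork(P0) -> P1. 3 ppages; refcounts: pp0:2 pp1:2 pp2:2
Op 2: fork(P1) -> P2. 3 ppages; refcounts: pp0:3 pp1:3 pp2:3
Op 3: write(P1, v1, 142). refcount(pp1)=3>1 -> COPY to pp3. 4 ppages; refcounts: pp0:3 pp1:2 pp2:3 pp3:1
Op 4: read(P0, v1) -> 26. No state change.
Op 5: write(P1, v0, 120). refcount(pp0)=3>1 -> COPY to pp4. 5 ppages; refcounts: pp0:2 pp1:2 pp2:3 pp3:1 pp4:1
Op 6: fork(P1) -> P3. 5 ppages; refcounts: pp0:2 pp1:2 pp2:4 pp3:2 pp4:2
Op 7: read(P0, v1) -> 26. No state change.
Op 8: read(P2, v0) -> 45. No state change.
P0: v1 -> pp1 = 26
P1: v1 -> pp3 = 142
P2: v1 -> pp1 = 26
P3: v1 -> pp3 = 142

Answer: 26 142 26 142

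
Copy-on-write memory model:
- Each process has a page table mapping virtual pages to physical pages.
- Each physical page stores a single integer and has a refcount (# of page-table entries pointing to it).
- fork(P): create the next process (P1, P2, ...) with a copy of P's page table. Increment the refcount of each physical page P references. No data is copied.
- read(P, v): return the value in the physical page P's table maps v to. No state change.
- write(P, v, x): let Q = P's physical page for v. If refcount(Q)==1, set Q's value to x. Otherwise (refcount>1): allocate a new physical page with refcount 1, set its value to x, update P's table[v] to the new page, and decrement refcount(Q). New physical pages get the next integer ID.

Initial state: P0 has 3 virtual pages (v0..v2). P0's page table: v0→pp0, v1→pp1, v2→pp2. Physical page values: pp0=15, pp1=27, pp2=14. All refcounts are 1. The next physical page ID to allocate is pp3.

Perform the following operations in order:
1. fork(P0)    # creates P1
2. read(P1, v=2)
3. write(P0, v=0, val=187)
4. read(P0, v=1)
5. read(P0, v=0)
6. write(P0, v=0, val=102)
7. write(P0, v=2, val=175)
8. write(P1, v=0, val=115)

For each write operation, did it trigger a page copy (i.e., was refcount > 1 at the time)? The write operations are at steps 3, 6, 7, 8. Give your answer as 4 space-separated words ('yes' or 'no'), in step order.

Op 1: fork(P0) -> P1. 3 ppages; refcounts: pp0:2 pp1:2 pp2:2
Op 2: read(P1, v2) -> 14. No state change.
Op 3: write(P0, v0, 187). refcount(pp0)=2>1 -> COPY to pp3. 4 ppages; refcounts: pp0:1 pp1:2 pp2:2 pp3:1
Op 4: read(P0, v1) -> 27. No state change.
Op 5: read(P0, v0) -> 187. No state change.
Op 6: write(P0, v0, 102). refcount(pp3)=1 -> write in place. 4 ppages; refcounts: pp0:1 pp1:2 pp2:2 pp3:1
Op 7: write(P0, v2, 175). refcount(pp2)=2>1 -> COPY to pp4. 5 ppages; refcounts: pp0:1 pp1:2 pp2:1 pp3:1 pp4:1
Op 8: write(P1, v0, 115). refcount(pp0)=1 -> write in place. 5 ppages; refcounts: pp0:1 pp1:2 pp2:1 pp3:1 pp4:1

yes no yes no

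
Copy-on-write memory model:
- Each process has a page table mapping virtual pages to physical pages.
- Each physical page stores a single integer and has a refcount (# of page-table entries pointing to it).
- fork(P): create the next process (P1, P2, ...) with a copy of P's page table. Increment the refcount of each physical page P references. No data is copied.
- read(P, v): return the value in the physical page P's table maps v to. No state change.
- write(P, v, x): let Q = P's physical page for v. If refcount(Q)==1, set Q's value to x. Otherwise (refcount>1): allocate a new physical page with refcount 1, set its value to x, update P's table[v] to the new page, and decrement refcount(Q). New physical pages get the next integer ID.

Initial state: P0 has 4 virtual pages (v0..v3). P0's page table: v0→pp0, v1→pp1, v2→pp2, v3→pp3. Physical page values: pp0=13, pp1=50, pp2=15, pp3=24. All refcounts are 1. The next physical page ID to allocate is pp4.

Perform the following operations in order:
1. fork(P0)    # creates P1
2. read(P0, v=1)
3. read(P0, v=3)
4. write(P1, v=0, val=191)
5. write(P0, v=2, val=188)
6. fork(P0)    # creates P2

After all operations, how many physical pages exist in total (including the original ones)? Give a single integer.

Answer: 6

Derivation:
Op 1: fork(P0) -> P1. 4 ppages; refcounts: pp0:2 pp1:2 pp2:2 pp3:2
Op 2: read(P0, v1) -> 50. No state change.
Op 3: read(P0, v3) -> 24. No state change.
Op 4: write(P1, v0, 191). refcount(pp0)=2>1 -> COPY to pp4. 5 ppages; refcounts: pp0:1 pp1:2 pp2:2 pp3:2 pp4:1
Op 5: write(P0, v2, 188). refcount(pp2)=2>1 -> COPY to pp5. 6 ppages; refcounts: pp0:1 pp1:2 pp2:1 pp3:2 pp4:1 pp5:1
Op 6: fork(P0) -> P2. 6 ppages; refcounts: pp0:2 pp1:3 pp2:1 pp3:3 pp4:1 pp5:2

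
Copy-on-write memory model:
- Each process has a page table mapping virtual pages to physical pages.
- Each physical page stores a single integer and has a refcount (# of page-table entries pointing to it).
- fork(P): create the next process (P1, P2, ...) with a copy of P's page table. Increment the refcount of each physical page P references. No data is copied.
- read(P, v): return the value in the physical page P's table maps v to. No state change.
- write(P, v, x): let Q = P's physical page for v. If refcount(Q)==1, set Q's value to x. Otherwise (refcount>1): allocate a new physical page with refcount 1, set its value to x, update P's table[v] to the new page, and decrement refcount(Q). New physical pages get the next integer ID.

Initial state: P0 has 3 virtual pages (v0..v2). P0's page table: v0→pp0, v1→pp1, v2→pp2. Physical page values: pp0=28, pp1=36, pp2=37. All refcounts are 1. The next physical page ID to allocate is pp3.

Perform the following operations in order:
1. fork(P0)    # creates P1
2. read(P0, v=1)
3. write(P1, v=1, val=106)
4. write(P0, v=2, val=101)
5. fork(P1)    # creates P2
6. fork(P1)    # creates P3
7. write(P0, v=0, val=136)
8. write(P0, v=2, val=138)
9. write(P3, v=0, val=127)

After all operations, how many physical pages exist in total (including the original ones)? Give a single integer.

Answer: 7

Derivation:
Op 1: fork(P0) -> P1. 3 ppages; refcounts: pp0:2 pp1:2 pp2:2
Op 2: read(P0, v1) -> 36. No state change.
Op 3: write(P1, v1, 106). refcount(pp1)=2>1 -> COPY to pp3. 4 ppages; refcounts: pp0:2 pp1:1 pp2:2 pp3:1
Op 4: write(P0, v2, 101). refcount(pp2)=2>1 -> COPY to pp4. 5 ppages; refcounts: pp0:2 pp1:1 pp2:1 pp3:1 pp4:1
Op 5: fork(P1) -> P2. 5 ppages; refcounts: pp0:3 pp1:1 pp2:2 pp3:2 pp4:1
Op 6: fork(P1) -> P3. 5 ppages; refcounts: pp0:4 pp1:1 pp2:3 pp3:3 pp4:1
Op 7: write(P0, v0, 136). refcount(pp0)=4>1 -> COPY to pp5. 6 ppages; refcounts: pp0:3 pp1:1 pp2:3 pp3:3 pp4:1 pp5:1
Op 8: write(P0, v2, 138). refcount(pp4)=1 -> write in place. 6 ppages; refcounts: pp0:3 pp1:1 pp2:3 pp3:3 pp4:1 pp5:1
Op 9: write(P3, v0, 127). refcount(pp0)=3>1 -> COPY to pp6. 7 ppages; refcounts: pp0:2 pp1:1 pp2:3 pp3:3 pp4:1 pp5:1 pp6:1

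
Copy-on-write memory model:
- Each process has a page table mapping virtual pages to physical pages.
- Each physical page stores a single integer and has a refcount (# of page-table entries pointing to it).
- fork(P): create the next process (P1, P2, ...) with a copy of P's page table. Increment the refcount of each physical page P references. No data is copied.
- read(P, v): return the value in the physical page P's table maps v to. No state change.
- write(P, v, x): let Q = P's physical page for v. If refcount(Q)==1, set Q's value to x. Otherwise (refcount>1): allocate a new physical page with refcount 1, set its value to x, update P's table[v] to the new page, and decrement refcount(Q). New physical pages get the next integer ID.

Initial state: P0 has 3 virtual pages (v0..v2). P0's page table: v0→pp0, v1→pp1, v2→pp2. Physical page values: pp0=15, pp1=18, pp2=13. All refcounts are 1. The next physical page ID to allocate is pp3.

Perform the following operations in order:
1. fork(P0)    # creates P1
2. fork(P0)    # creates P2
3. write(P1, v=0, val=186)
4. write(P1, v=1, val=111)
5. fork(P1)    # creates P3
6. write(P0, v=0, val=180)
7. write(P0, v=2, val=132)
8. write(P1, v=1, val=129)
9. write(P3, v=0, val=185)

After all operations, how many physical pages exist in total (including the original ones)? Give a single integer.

Op 1: fork(P0) -> P1. 3 ppages; refcounts: pp0:2 pp1:2 pp2:2
Op 2: fork(P0) -> P2. 3 ppages; refcounts: pp0:3 pp1:3 pp2:3
Op 3: write(P1, v0, 186). refcount(pp0)=3>1 -> COPY to pp3. 4 ppages; refcounts: pp0:2 pp1:3 pp2:3 pp3:1
Op 4: write(P1, v1, 111). refcount(pp1)=3>1 -> COPY to pp4. 5 ppages; refcounts: pp0:2 pp1:2 pp2:3 pp3:1 pp4:1
Op 5: fork(P1) -> P3. 5 ppages; refcounts: pp0:2 pp1:2 pp2:4 pp3:2 pp4:2
Op 6: write(P0, v0, 180). refcount(pp0)=2>1 -> COPY to pp5. 6 ppages; refcounts: pp0:1 pp1:2 pp2:4 pp3:2 pp4:2 pp5:1
Op 7: write(P0, v2, 132). refcount(pp2)=4>1 -> COPY to pp6. 7 ppages; refcounts: pp0:1 pp1:2 pp2:3 pp3:2 pp4:2 pp5:1 pp6:1
Op 8: write(P1, v1, 129). refcount(pp4)=2>1 -> COPY to pp7. 8 ppages; refcounts: pp0:1 pp1:2 pp2:3 pp3:2 pp4:1 pp5:1 pp6:1 pp7:1
Op 9: write(P3, v0, 185). refcount(pp3)=2>1 -> COPY to pp8. 9 ppages; refcounts: pp0:1 pp1:2 pp2:3 pp3:1 pp4:1 pp5:1 pp6:1 pp7:1 pp8:1

Answer: 9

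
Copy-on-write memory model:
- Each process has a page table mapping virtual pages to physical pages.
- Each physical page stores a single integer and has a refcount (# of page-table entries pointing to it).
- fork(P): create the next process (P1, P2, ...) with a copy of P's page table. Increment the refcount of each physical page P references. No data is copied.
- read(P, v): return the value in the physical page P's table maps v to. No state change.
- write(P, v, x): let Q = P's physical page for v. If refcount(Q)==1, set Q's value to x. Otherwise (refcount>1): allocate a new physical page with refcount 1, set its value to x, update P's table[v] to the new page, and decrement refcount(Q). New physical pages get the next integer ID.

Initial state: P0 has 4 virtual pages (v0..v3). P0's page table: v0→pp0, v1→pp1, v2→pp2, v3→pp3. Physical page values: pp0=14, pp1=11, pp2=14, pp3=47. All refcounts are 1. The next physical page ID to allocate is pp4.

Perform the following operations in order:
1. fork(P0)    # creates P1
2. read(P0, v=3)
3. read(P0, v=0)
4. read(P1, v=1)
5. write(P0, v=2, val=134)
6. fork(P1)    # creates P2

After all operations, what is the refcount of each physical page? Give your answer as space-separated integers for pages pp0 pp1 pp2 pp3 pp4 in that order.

Answer: 3 3 2 3 1

Derivation:
Op 1: fork(P0) -> P1. 4 ppages; refcounts: pp0:2 pp1:2 pp2:2 pp3:2
Op 2: read(P0, v3) -> 47. No state change.
Op 3: read(P0, v0) -> 14. No state change.
Op 4: read(P1, v1) -> 11. No state change.
Op 5: write(P0, v2, 134). refcount(pp2)=2>1 -> COPY to pp4. 5 ppages; refcounts: pp0:2 pp1:2 pp2:1 pp3:2 pp4:1
Op 6: fork(P1) -> P2. 5 ppages; refcounts: pp0:3 pp1:3 pp2:2 pp3:3 pp4:1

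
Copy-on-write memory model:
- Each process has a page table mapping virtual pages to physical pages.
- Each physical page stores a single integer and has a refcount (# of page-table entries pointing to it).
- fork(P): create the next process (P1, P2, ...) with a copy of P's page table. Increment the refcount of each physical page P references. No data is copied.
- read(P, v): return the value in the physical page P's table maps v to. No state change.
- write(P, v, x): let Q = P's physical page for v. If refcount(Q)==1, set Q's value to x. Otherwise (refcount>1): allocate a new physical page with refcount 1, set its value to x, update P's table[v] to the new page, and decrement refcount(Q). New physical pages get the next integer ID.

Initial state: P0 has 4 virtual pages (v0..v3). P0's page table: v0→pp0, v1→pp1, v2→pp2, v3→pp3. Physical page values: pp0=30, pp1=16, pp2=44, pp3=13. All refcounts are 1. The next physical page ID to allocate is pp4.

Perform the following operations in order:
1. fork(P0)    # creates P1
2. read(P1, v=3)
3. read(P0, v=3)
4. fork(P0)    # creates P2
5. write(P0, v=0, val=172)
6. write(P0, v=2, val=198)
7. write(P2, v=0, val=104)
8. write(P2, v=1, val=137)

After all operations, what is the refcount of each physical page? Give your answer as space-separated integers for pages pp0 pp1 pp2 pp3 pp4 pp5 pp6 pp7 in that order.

Op 1: fork(P0) -> P1. 4 ppages; refcounts: pp0:2 pp1:2 pp2:2 pp3:2
Op 2: read(P1, v3) -> 13. No state change.
Op 3: read(P0, v3) -> 13. No state change.
Op 4: fork(P0) -> P2. 4 ppages; refcounts: pp0:3 pp1:3 pp2:3 pp3:3
Op 5: write(P0, v0, 172). refcount(pp0)=3>1 -> COPY to pp4. 5 ppages; refcounts: pp0:2 pp1:3 pp2:3 pp3:3 pp4:1
Op 6: write(P0, v2, 198). refcount(pp2)=3>1 -> COPY to pp5. 6 ppages; refcounts: pp0:2 pp1:3 pp2:2 pp3:3 pp4:1 pp5:1
Op 7: write(P2, v0, 104). refcount(pp0)=2>1 -> COPY to pp6. 7 ppages; refcounts: pp0:1 pp1:3 pp2:2 pp3:3 pp4:1 pp5:1 pp6:1
Op 8: write(P2, v1, 137). refcount(pp1)=3>1 -> COPY to pp7. 8 ppages; refcounts: pp0:1 pp1:2 pp2:2 pp3:3 pp4:1 pp5:1 pp6:1 pp7:1

Answer: 1 2 2 3 1 1 1 1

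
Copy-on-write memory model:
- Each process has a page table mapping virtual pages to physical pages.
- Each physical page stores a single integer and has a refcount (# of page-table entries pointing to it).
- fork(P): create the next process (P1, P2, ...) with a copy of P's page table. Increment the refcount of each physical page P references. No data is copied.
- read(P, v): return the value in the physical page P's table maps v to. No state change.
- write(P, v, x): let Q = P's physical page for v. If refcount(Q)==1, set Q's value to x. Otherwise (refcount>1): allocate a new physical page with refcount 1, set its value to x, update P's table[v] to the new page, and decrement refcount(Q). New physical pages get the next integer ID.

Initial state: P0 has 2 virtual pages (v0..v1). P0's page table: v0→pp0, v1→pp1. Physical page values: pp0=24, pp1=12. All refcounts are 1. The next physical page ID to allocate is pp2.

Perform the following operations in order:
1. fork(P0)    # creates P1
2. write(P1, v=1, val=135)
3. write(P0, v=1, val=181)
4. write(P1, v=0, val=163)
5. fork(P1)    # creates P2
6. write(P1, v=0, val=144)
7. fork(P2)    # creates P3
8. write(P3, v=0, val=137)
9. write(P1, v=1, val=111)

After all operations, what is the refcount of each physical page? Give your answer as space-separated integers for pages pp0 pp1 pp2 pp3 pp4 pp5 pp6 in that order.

Answer: 1 1 2 1 1 1 1

Derivation:
Op 1: fork(P0) -> P1. 2 ppages; refcounts: pp0:2 pp1:2
Op 2: write(P1, v1, 135). refcount(pp1)=2>1 -> COPY to pp2. 3 ppages; refcounts: pp0:2 pp1:1 pp2:1
Op 3: write(P0, v1, 181). refcount(pp1)=1 -> write in place. 3 ppages; refcounts: pp0:2 pp1:1 pp2:1
Op 4: write(P1, v0, 163). refcount(pp0)=2>1 -> COPY to pp3. 4 ppages; refcounts: pp0:1 pp1:1 pp2:1 pp3:1
Op 5: fork(P1) -> P2. 4 ppages; refcounts: pp0:1 pp1:1 pp2:2 pp3:2
Op 6: write(P1, v0, 144). refcount(pp3)=2>1 -> COPY to pp4. 5 ppages; refcounts: pp0:1 pp1:1 pp2:2 pp3:1 pp4:1
Op 7: fork(P2) -> P3. 5 ppages; refcounts: pp0:1 pp1:1 pp2:3 pp3:2 pp4:1
Op 8: write(P3, v0, 137). refcount(pp3)=2>1 -> COPY to pp5. 6 ppages; refcounts: pp0:1 pp1:1 pp2:3 pp3:1 pp4:1 pp5:1
Op 9: write(P1, v1, 111). refcount(pp2)=3>1 -> COPY to pp6. 7 ppages; refcounts: pp0:1 pp1:1 pp2:2 pp3:1 pp4:1 pp5:1 pp6:1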